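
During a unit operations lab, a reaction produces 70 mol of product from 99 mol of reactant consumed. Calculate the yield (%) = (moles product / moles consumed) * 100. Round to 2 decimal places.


Yield = (moles product / moles consumed) * 100%
Yield = (70 / 99) * 100
Yield = 0.7071 * 100
Yield = 70.71%


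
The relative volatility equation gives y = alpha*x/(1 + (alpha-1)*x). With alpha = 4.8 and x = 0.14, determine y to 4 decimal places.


y = alpha*x / (1 + (alpha-1)*x)
y = 4.8*0.14 / (1 + (4.8-1)*0.14)
y = 0.672 / (1 + 0.532)
y = 0.672 / 1.532
y = 0.4386


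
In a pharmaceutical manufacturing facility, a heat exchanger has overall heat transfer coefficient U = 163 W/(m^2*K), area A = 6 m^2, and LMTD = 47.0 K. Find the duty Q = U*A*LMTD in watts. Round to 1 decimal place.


Q = U * A * LMTD
Q = 163 * 6 * 47.0
Q = 45966.0 W


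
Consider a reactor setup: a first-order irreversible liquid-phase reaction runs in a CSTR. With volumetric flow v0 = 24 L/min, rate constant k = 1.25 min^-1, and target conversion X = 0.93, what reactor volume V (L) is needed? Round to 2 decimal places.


V = v0 * X / (k * (1 - X))
V = 24 * 0.93 / (1.25 * (1 - 0.93))
V = 22.32 / (1.25 * 0.07)
V = 22.32 / 0.0875
V = 255.09 L


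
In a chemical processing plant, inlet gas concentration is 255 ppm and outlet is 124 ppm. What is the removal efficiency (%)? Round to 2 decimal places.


Efficiency = (G_in - G_out) / G_in * 100%
Efficiency = (255 - 124) / 255 * 100
Efficiency = 131 / 255 * 100
Efficiency = 51.37%


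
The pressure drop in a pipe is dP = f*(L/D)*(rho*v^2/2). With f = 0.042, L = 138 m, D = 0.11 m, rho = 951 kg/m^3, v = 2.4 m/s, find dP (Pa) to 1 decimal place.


dP = f * (L/D) * (rho*v^2/2)
dP = 0.042 * (138/0.11) * (951*2.4^2/2)
L/D = 1254.54545455
rho*v^2/2 = 951*5.76/2 = 2738.88
dP = 0.042 * 1254.54545455 * 2738.88
dP = 144314.1 Pa


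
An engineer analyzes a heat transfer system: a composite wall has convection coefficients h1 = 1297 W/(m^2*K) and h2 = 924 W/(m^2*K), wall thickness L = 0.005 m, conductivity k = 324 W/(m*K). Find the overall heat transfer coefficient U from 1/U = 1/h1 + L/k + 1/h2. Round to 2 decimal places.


1/U = 1/h1 + L/k + 1/h2
1/U = 1/1297 + 0.005/324 + 1/924
1/U = 0.00077101 + 1.54321e-05 + 0.0010822511
1/U = 0.0018686932
U = 535.13 W/(m^2*K)


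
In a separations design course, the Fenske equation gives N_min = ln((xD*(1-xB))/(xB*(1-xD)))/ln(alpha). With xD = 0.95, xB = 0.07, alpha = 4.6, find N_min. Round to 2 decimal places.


N_min = ln((xD*(1-xB))/(xB*(1-xD))) / ln(alpha)
Numerator inside ln: 0.8835 / 0.0035 = 252.428571
ln(252.428571) = 5.531128
ln(alpha) = ln(4.6) = 1.526056
N_min = 5.531128 / 1.526056 = 3.62


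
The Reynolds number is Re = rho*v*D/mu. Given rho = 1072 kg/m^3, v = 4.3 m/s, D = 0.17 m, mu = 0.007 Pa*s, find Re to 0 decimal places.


Re = rho * v * D / mu
Re = 1072 * 4.3 * 0.17 / 0.007
Re = 783.632 / 0.007
Re = 111947


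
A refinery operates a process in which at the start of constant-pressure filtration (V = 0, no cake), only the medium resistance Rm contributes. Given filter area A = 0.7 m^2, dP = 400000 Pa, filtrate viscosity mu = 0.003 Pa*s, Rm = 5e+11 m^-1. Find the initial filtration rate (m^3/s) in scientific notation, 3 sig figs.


rate = A * dP / (mu * Rm)
rate = 0.7 * 400000 / (0.003 * 5e+11)
rate = 280000.0 / 1.500e+09
rate = 1.87e-04 m^3/s


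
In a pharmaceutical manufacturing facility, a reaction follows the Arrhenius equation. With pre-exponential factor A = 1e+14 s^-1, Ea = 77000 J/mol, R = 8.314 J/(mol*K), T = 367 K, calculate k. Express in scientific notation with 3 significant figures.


k = A * exp(-Ea/(R*T))
k = 1e+14 * exp(-77000 / (8.314 * 367))
k = 1e+14 * exp(-25.235658)
k = 1.10e+03


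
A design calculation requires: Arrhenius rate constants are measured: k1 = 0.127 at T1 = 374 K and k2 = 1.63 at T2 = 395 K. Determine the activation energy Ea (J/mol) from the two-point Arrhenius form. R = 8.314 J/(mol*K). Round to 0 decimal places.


Ea = R * ln(k2/k1) / (1/T1 - 1/T2)
ln(k2/k1) = ln(1.63/0.127) = 2.5521482
1/T1 - 1/T2 = 1/374 - 1/395 = 0.000142151222
Ea = 8.314 * 2.5521482 / 0.000142151222
Ea = 149268 J/mol


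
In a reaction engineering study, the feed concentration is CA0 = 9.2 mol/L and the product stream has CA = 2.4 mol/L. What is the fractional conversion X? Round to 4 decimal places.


X = (CA0 - CA) / CA0
X = (9.2 - 2.4) / 9.2
X = 6.8 / 9.2
X = 0.7391


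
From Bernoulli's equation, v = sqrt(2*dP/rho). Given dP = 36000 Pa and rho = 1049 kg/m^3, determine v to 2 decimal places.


v = sqrt(2*dP/rho)
v = sqrt(2*36000/1049)
v = sqrt(68.636797)
v = 8.28 m/s


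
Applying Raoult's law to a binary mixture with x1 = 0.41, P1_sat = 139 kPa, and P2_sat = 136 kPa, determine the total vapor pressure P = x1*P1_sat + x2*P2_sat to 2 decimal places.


P = x1*P1_sat + x2*P2_sat
x2 = 1 - x1 = 1 - 0.41 = 0.59
P = 0.41*139 + 0.59*136
P = 56.99 + 80.24
P = 137.23 kPa


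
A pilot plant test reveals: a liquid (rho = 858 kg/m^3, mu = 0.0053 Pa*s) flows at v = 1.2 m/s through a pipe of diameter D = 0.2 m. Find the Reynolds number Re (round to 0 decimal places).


Re = rho * v * D / mu
Re = 858 * 1.2 * 0.2 / 0.0053
Re = 205.92 / 0.0053
Re = 38853


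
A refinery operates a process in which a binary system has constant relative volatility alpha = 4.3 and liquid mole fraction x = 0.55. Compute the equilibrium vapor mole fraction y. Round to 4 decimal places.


y = alpha*x / (1 + (alpha-1)*x)
y = 4.3*0.55 / (1 + (4.3-1)*0.55)
y = 2.365 / (1 + 1.815)
y = 2.365 / 2.815
y = 0.8401


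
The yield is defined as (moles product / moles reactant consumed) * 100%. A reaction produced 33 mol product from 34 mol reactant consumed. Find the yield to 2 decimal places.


Yield = (moles product / moles consumed) * 100%
Yield = (33 / 34) * 100
Yield = 0.9706 * 100
Yield = 97.06%


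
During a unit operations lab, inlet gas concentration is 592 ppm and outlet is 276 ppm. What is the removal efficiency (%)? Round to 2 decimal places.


Efficiency = (G_in - G_out) / G_in * 100%
Efficiency = (592 - 276) / 592 * 100
Efficiency = 316 / 592 * 100
Efficiency = 53.38%


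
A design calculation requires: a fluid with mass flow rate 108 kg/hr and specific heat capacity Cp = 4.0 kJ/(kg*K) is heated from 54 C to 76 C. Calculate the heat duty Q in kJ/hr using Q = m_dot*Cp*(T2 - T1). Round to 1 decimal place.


Q = m_dot * Cp * (T2 - T1)
Q = 108 * 4.0 * (76 - 54)
Q = 108 * 4.0 * 22
Q = 9504.0 kJ/hr


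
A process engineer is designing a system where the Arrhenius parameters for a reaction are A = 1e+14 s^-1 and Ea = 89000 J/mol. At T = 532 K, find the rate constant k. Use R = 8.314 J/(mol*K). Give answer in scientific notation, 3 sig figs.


k = A * exp(-Ea/(R*T))
k = 1e+14 * exp(-89000 / (8.314 * 532))
k = 1e+14 * exp(-20.121871)
k = 1.82e+05


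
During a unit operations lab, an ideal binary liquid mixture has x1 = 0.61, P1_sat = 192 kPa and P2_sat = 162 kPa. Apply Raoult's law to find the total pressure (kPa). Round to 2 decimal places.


P = x1*P1_sat + x2*P2_sat
x2 = 1 - x1 = 1 - 0.61 = 0.39
P = 0.61*192 + 0.39*162
P = 117.12 + 63.18
P = 180.30 kPa


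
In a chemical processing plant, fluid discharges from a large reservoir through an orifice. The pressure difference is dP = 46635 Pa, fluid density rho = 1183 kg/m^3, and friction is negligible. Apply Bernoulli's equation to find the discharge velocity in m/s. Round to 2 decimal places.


v = sqrt(2*dP/rho)
v = sqrt(2*46635/1183)
v = sqrt(78.841927)
v = 8.88 m/s


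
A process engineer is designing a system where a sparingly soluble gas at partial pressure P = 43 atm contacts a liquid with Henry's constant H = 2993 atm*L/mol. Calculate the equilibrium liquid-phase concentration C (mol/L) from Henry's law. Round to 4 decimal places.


C = P / H
C = 43 / 2993
C = 0.0144 mol/L


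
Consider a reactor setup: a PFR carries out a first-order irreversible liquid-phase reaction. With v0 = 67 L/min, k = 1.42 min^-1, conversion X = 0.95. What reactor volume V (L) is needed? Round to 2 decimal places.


V = (v0/k) * ln(1/(1-X))
V = (67/1.42) * ln(1/(1-0.95))
V = 47.183099 * ln(20.0)
V = 47.183099 * 2.995732
V = 141.35 L


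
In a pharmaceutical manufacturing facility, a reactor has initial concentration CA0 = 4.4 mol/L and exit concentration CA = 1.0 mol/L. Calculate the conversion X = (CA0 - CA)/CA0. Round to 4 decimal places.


X = (CA0 - CA) / CA0
X = (4.4 - 1.0) / 4.4
X = 3.4 / 4.4
X = 0.7727


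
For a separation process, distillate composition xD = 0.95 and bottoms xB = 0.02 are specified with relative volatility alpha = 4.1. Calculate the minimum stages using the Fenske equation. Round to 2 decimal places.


N_min = ln((xD*(1-xB))/(xB*(1-xD))) / ln(alpha)
Numerator inside ln: 0.931 / 0.001 = 931.0
ln(931.0) = 6.836259
ln(alpha) = ln(4.1) = 1.410987
N_min = 6.836259 / 1.410987 = 4.85


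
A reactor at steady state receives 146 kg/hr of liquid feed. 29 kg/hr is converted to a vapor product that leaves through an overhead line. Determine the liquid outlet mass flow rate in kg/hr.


Steady-state mass balance on the main outlet: F_out = F_in - F_removed
F_out = 146 - 29
F_out = 117 kg/hr


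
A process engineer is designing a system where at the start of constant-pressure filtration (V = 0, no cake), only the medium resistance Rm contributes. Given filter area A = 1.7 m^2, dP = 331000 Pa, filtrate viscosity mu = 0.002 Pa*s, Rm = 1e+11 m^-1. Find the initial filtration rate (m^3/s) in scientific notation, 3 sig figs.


rate = A * dP / (mu * Rm)
rate = 1.7 * 331000 / (0.002 * 1e+11)
rate = 562700.0 / 2.000e+08
rate = 2.81e-03 m^3/s


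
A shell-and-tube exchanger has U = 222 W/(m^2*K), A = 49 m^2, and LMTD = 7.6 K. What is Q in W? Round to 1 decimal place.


Q = U * A * LMTD
Q = 222 * 49 * 7.6
Q = 82672.8 W


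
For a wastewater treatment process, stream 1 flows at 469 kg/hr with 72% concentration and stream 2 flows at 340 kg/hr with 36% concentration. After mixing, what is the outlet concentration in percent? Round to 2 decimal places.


Mass balance on solute: F1*x1 + F2*x2 = F3*x3
F3 = F1 + F2 = 469 + 340 = 809 kg/hr
x3 = (F1*x1 + F2*x2)/F3
x3 = (469*0.72 + 340*0.36) / 809
x3 = 56.87%


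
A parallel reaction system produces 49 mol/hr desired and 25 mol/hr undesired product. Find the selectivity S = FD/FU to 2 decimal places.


S = desired product rate / undesired product rate
S = 49 / 25
S = 1.96


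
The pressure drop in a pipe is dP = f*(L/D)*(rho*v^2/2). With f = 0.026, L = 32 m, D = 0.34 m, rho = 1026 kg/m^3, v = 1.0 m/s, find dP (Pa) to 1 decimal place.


dP = f * (L/D) * (rho*v^2/2)
dP = 0.026 * (32/0.34) * (1026*1.0^2/2)
L/D = 94.11764706
rho*v^2/2 = 1026*1.0/2 = 513.0
dP = 0.026 * 94.11764706 * 513.0
dP = 1255.3 Pa


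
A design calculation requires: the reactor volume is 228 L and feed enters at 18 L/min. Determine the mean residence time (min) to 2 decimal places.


tau = V / v0
tau = 228 / 18
tau = 12.67 min


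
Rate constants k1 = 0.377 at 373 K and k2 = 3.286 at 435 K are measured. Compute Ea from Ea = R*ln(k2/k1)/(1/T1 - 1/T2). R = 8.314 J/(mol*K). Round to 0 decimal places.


Ea = R * ln(k2/k1) / (1/T1 - 1/T2)
ln(k2/k1) = ln(3.286/0.377) = 2.1651811
1/T1 - 1/T2 = 1/373 - 1/435 = 0.000382114573
Ea = 8.314 * 2.1651811 / 0.000382114573
Ea = 47110 J/mol


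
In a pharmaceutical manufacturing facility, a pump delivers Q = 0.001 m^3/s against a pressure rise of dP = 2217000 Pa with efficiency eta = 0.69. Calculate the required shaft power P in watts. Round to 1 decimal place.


P = Q * dP / eta
P = 0.001 * 2217000 / 0.69
P = 2217.0 / 0.69
P = 3213.0 W


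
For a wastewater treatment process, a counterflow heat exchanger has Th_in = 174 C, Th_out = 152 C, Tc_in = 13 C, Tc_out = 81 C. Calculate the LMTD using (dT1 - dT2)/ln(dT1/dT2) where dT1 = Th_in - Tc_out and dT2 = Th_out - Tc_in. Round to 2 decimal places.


dT1 = Th_in - Tc_out = 174 - 81 = 93
dT2 = Th_out - Tc_in = 152 - 13 = 139
LMTD = (dT1 - dT2) / ln(dT1/dT2)
LMTD = (93 - 139) / ln(93/139)
LMTD = 114.46 K


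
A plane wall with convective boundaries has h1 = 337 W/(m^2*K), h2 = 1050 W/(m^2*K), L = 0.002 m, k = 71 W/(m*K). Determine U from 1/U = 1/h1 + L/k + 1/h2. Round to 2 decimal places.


1/U = 1/h1 + L/k + 1/h2
1/U = 1/337 + 0.002/71 + 1/1050
1/U = 0.0029673591 + 2.8169e-05 + 0.000952381
1/U = 0.0039479091
U = 253.30 W/(m^2*K)


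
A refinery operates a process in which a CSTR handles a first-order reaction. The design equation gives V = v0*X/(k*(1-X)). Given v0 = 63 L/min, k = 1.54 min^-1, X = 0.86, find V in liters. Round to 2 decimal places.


V = v0 * X / (k * (1 - X))
V = 63 * 0.86 / (1.54 * (1 - 0.86))
V = 54.18 / (1.54 * 0.14)
V = 54.18 / 0.2156
V = 251.30 L


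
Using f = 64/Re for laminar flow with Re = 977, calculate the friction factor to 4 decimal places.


f = 64 / Re
f = 64 / 977
f = 0.0655


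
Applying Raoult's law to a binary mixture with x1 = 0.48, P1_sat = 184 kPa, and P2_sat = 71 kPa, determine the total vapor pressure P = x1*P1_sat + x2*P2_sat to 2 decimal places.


P = x1*P1_sat + x2*P2_sat
x2 = 1 - x1 = 1 - 0.48 = 0.52
P = 0.48*184 + 0.52*71
P = 88.32 + 36.92
P = 125.24 kPa


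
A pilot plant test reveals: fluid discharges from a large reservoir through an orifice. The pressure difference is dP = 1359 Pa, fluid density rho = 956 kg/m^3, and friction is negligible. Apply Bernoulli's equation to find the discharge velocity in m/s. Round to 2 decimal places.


v = sqrt(2*dP/rho)
v = sqrt(2*1359/956)
v = sqrt(2.843096)
v = 1.69 m/s


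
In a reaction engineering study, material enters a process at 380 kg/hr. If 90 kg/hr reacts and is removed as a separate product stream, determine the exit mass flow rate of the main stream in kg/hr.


Steady-state mass balance on the main outlet: F_out = F_in - F_removed
F_out = 380 - 90
F_out = 290 kg/hr


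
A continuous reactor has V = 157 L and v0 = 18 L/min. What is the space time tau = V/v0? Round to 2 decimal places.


tau = V / v0
tau = 157 / 18
tau = 8.72 min


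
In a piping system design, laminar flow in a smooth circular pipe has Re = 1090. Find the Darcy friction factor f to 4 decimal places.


f = 64 / Re
f = 64 / 1090
f = 0.0587


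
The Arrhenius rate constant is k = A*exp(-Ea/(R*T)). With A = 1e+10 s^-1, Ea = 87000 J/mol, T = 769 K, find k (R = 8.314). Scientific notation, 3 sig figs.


k = A * exp(-Ea/(R*T))
k = 1e+10 * exp(-87000 / (8.314 * 769))
k = 1e+10 * exp(-13.607643)
k = 1.23e+04


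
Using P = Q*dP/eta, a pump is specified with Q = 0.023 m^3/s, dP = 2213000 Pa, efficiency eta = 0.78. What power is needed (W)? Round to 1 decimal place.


P = Q * dP / eta
P = 0.023 * 2213000 / 0.78
P = 50899.0 / 0.78
P = 65255.1 W


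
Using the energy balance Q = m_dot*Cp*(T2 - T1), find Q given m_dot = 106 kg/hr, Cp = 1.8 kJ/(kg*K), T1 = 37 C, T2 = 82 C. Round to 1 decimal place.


Q = m_dot * Cp * (T2 - T1)
Q = 106 * 1.8 * (82 - 37)
Q = 106 * 1.8 * 45
Q = 8586.0 kJ/hr


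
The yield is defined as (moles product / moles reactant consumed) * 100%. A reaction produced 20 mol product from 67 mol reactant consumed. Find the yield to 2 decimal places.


Yield = (moles product / moles consumed) * 100%
Yield = (20 / 67) * 100
Yield = 0.2985 * 100
Yield = 29.85%


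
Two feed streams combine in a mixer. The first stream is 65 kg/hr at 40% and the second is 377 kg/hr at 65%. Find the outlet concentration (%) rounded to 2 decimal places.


Mass balance on solute: F1*x1 + F2*x2 = F3*x3
F3 = F1 + F2 = 65 + 377 = 442 kg/hr
x3 = (F1*x1 + F2*x2)/F3
x3 = (65*0.4 + 377*0.65) / 442
x3 = 61.32%


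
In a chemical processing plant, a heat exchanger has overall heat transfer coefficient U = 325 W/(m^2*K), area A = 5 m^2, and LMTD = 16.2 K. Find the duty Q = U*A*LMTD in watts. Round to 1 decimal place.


Q = U * A * LMTD
Q = 325 * 5 * 16.2
Q = 26325.0 W


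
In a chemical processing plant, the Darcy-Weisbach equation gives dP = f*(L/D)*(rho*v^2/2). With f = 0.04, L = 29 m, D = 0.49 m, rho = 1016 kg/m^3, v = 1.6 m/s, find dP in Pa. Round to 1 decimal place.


dP = f * (L/D) * (rho*v^2/2)
dP = 0.04 * (29/0.49) * (1016*1.6^2/2)
L/D = 59.18367347
rho*v^2/2 = 1016*2.56/2 = 1300.48
dP = 0.04 * 59.18367347 * 1300.48
dP = 3078.7 Pa


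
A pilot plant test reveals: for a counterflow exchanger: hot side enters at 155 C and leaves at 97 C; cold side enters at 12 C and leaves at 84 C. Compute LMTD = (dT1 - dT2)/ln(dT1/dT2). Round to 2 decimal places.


dT1 = Th_in - Tc_out = 155 - 84 = 71
dT2 = Th_out - Tc_in = 97 - 12 = 85
LMTD = (dT1 - dT2) / ln(dT1/dT2)
LMTD = (71 - 85) / ln(71/85)
LMTD = 77.79 K


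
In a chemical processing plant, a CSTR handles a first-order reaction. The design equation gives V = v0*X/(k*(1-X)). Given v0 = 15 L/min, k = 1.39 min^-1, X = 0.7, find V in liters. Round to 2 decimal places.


V = v0 * X / (k * (1 - X))
V = 15 * 0.7 / (1.39 * (1 - 0.7))
V = 10.5 / (1.39 * 0.3)
V = 10.5 / 0.417
V = 25.18 L


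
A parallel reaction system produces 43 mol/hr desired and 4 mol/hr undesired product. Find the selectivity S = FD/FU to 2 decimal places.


S = desired product rate / undesired product rate
S = 43 / 4
S = 10.75


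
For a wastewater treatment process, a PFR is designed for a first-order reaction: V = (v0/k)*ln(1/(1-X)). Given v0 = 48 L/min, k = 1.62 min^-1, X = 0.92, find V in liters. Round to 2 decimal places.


V = (v0/k) * ln(1/(1-X))
V = (48/1.62) * ln(1/(1-0.92))
V = 29.62963 * ln(12.5)
V = 29.62963 * 2.525729
V = 74.84 L


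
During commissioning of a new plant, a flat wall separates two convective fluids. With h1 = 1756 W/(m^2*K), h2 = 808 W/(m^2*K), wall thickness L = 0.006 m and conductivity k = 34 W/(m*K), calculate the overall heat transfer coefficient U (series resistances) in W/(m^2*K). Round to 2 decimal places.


1/U = 1/h1 + L/k + 1/h2
1/U = 1/1756 + 0.006/34 + 1/808
1/U = 0.0005694761 + 0.0001764706 + 0.0012376238
1/U = 0.0019835705
U = 504.14 W/(m^2*K)


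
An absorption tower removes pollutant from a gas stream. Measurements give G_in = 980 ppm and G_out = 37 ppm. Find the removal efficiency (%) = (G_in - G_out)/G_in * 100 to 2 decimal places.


Efficiency = (G_in - G_out) / G_in * 100%
Efficiency = (980 - 37) / 980 * 100
Efficiency = 943 / 980 * 100
Efficiency = 96.22%


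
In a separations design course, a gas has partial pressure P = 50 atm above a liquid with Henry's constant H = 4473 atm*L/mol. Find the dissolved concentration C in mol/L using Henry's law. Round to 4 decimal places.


C = P / H
C = 50 / 4473
C = 0.0112 mol/L


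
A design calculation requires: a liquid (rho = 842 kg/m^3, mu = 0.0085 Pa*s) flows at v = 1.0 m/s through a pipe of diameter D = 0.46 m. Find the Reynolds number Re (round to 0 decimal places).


Re = rho * v * D / mu
Re = 842 * 1.0 * 0.46 / 0.0085
Re = 387.32 / 0.0085
Re = 45567


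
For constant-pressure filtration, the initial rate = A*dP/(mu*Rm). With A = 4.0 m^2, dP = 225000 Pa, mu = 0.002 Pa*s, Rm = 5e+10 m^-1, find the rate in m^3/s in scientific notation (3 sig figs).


rate = A * dP / (mu * Rm)
rate = 4.0 * 225000 / (0.002 * 5e+10)
rate = 900000.0 / 1.000e+08
rate = 9.00e-03 m^3/s


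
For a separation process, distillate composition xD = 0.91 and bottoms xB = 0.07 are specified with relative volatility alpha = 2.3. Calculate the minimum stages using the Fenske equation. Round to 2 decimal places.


N_min = ln((xD*(1-xB))/(xB*(1-xD))) / ln(alpha)
Numerator inside ln: 0.8463 / 0.0063 = 134.333333
ln(134.333333) = 4.900324
ln(alpha) = ln(2.3) = 0.832909
N_min = 4.900324 / 0.832909 = 5.88


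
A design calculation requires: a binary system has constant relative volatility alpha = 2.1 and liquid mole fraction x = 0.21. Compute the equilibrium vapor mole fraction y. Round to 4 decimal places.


y = alpha*x / (1 + (alpha-1)*x)
y = 2.1*0.21 / (1 + (2.1-1)*0.21)
y = 0.441 / (1 + 0.231)
y = 0.441 / 1.231
y = 0.3582


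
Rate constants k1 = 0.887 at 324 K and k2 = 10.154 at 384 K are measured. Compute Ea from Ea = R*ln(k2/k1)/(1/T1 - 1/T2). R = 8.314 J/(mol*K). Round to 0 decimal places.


Ea = R * ln(k2/k1) / (1/T1 - 1/T2)
ln(k2/k1) = ln(10.154/0.887) = 2.437778
1/T1 - 1/T2 = 1/324 - 1/384 = 0.000482253086
Ea = 8.314 * 2.437778 / 0.000482253086
Ea = 42027 J/mol


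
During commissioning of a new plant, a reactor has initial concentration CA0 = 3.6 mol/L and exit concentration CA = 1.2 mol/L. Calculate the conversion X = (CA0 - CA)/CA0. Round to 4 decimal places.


X = (CA0 - CA) / CA0
X = (3.6 - 1.2) / 3.6
X = 2.4 / 3.6
X = 0.6667


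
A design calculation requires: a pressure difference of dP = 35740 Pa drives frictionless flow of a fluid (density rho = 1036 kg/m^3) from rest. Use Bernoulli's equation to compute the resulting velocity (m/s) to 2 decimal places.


v = sqrt(2*dP/rho)
v = sqrt(2*35740/1036)
v = sqrt(68.996139)
v = 8.31 m/s


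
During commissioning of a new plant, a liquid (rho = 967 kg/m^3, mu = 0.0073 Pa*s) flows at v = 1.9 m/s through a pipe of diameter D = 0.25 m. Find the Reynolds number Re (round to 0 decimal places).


Re = rho * v * D / mu
Re = 967 * 1.9 * 0.25 / 0.0073
Re = 459.325 / 0.0073
Re = 62921


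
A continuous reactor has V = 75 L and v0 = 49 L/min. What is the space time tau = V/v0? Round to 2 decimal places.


tau = V / v0
tau = 75 / 49
tau = 1.53 min


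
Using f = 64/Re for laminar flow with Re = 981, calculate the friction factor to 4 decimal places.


f = 64 / Re
f = 64 / 981
f = 0.0652


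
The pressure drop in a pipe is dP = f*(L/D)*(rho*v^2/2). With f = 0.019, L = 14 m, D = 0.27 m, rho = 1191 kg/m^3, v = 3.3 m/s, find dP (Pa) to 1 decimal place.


dP = f * (L/D) * (rho*v^2/2)
dP = 0.019 * (14/0.27) * (1191*3.3^2/2)
L/D = 51.85185185
rho*v^2/2 = 1191*10.89/2 = 6484.995
dP = 0.019 * 51.85185185 * 6484.995
dP = 6388.9 Pa


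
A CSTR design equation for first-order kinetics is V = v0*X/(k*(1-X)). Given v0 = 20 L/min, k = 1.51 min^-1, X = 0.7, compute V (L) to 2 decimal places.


V = v0 * X / (k * (1 - X))
V = 20 * 0.7 / (1.51 * (1 - 0.7))
V = 14.0 / (1.51 * 0.3)
V = 14.0 / 0.453
V = 30.91 L


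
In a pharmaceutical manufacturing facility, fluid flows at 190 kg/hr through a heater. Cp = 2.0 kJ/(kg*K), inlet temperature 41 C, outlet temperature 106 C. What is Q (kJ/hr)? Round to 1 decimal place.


Q = m_dot * Cp * (T2 - T1)
Q = 190 * 2.0 * (106 - 41)
Q = 190 * 2.0 * 65
Q = 24700.0 kJ/hr


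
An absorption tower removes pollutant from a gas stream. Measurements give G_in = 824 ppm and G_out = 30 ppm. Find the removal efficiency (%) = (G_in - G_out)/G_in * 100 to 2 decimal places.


Efficiency = (G_in - G_out) / G_in * 100%
Efficiency = (824 - 30) / 824 * 100
Efficiency = 794 / 824 * 100
Efficiency = 96.36%


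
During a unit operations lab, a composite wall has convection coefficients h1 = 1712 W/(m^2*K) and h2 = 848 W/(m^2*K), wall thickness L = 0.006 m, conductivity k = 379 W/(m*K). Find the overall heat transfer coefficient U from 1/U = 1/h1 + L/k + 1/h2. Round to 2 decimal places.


1/U = 1/h1 + L/k + 1/h2
1/U = 1/1712 + 0.006/379 + 1/848
1/U = 0.0005841121 + 1.58311e-05 + 0.0011792453
1/U = 0.0017791885
U = 562.05 W/(m^2*K)


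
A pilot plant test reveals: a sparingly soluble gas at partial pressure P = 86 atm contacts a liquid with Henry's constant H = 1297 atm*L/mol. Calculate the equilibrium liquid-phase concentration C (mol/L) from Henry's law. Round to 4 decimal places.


C = P / H
C = 86 / 1297
C = 0.0663 mol/L


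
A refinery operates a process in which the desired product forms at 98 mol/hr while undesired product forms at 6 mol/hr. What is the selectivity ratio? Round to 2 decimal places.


S = desired product rate / undesired product rate
S = 98 / 6
S = 16.33


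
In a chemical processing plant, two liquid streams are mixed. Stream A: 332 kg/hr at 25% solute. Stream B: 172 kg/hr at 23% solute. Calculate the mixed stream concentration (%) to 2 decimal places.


Mass balance on solute: F1*x1 + F2*x2 = F3*x3
F3 = F1 + F2 = 332 + 172 = 504 kg/hr
x3 = (F1*x1 + F2*x2)/F3
x3 = (332*0.25 + 172*0.23) / 504
x3 = 24.32%


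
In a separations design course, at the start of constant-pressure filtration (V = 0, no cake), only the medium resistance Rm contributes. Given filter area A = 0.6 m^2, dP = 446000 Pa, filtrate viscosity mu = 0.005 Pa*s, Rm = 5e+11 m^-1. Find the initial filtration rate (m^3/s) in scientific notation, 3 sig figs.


rate = A * dP / (mu * Rm)
rate = 0.6 * 446000 / (0.005 * 5e+11)
rate = 267600.0 / 2.500e+09
rate = 1.07e-04 m^3/s


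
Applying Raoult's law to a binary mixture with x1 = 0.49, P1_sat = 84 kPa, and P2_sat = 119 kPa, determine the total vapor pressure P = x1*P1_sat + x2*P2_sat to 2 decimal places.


P = x1*P1_sat + x2*P2_sat
x2 = 1 - x1 = 1 - 0.49 = 0.51
P = 0.49*84 + 0.51*119
P = 41.16 + 60.69
P = 101.85 kPa


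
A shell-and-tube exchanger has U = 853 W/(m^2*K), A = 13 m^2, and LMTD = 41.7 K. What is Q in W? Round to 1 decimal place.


Q = U * A * LMTD
Q = 853 * 13 * 41.7
Q = 462411.3 W


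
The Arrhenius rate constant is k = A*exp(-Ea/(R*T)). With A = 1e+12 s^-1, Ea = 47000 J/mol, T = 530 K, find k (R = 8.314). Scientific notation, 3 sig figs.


k = A * exp(-Ea/(R*T))
k = 1e+12 * exp(-47000 / (8.314 * 530))
k = 1e+12 * exp(-10.666255)
k = 2.33e+07


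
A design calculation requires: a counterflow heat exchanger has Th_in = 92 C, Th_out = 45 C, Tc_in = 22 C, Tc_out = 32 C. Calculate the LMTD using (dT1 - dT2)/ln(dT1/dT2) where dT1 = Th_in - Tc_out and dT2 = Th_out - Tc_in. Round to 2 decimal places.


dT1 = Th_in - Tc_out = 92 - 32 = 60
dT2 = Th_out - Tc_in = 45 - 22 = 23
LMTD = (dT1 - dT2) / ln(dT1/dT2)
LMTD = (60 - 23) / ln(60/23)
LMTD = 38.59 K


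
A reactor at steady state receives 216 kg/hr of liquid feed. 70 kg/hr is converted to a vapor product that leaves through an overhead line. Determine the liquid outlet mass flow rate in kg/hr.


Steady-state mass balance on the main outlet: F_out = F_in - F_removed
F_out = 216 - 70
F_out = 146 kg/hr


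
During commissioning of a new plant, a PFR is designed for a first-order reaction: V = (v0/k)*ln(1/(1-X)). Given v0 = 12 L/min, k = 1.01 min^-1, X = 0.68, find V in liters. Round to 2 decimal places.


V = (v0/k) * ln(1/(1-X))
V = (12/1.01) * ln(1/(1-0.68))
V = 11.881188 * ln(3.125)
V = 11.881188 * 1.139434
V = 13.54 L


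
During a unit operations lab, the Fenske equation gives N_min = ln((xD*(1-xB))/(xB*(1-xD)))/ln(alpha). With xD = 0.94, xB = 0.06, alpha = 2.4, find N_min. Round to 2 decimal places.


N_min = ln((xD*(1-xB))/(xB*(1-xD))) / ln(alpha)
Numerator inside ln: 0.8836 / 0.0036 = 245.444444
ln(245.444444) = 5.503071
ln(alpha) = ln(2.4) = 0.875469
N_min = 5.503071 / 0.875469 = 6.29


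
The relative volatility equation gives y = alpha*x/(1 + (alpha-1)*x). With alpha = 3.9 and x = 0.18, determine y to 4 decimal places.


y = alpha*x / (1 + (alpha-1)*x)
y = 3.9*0.18 / (1 + (3.9-1)*0.18)
y = 0.702 / (1 + 0.522)
y = 0.702 / 1.522
y = 0.4612


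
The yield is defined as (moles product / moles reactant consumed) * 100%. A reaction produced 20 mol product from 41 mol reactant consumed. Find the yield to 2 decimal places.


Yield = (moles product / moles consumed) * 100%
Yield = (20 / 41) * 100
Yield = 0.4878 * 100
Yield = 48.78%


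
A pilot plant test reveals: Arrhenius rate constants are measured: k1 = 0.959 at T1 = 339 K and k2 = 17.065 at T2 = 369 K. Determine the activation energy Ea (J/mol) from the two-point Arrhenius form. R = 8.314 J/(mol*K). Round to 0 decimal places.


Ea = R * ln(k2/k1) / (1/T1 - 1/T2)
ln(k2/k1) = ln(17.065/0.959) = 2.8788938
1/T1 - 1/T2 = 1/339 - 1/369 = 0.000239825407
Ea = 8.314 * 2.8788938 / 0.000239825407
Ea = 99802 J/mol


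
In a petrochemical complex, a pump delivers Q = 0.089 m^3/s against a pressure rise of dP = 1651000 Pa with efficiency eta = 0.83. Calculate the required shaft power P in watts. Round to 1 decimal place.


P = Q * dP / eta
P = 0.089 * 1651000 / 0.83
P = 146939.0 / 0.83
P = 177034.9 W


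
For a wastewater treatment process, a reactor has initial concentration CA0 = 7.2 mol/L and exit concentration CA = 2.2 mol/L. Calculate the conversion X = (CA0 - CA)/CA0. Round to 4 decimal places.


X = (CA0 - CA) / CA0
X = (7.2 - 2.2) / 7.2
X = 5.0 / 7.2
X = 0.6944


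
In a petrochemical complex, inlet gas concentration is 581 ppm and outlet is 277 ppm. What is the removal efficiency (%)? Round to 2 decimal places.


Efficiency = (G_in - G_out) / G_in * 100%
Efficiency = (581 - 277) / 581 * 100
Efficiency = 304 / 581 * 100
Efficiency = 52.32%


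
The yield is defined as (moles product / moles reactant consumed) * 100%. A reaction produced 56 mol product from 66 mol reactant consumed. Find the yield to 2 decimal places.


Yield = (moles product / moles consumed) * 100%
Yield = (56 / 66) * 100
Yield = 0.8485 * 100
Yield = 84.85%


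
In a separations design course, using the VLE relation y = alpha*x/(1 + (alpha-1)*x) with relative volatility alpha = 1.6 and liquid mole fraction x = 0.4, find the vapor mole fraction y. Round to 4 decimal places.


y = alpha*x / (1 + (alpha-1)*x)
y = 1.6*0.4 / (1 + (1.6-1)*0.4)
y = 0.64 / (1 + 0.24)
y = 0.64 / 1.24
y = 0.5161


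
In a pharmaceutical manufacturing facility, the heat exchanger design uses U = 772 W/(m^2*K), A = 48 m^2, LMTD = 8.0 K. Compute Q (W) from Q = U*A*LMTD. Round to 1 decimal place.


Q = U * A * LMTD
Q = 772 * 48 * 8.0
Q = 296448.0 W


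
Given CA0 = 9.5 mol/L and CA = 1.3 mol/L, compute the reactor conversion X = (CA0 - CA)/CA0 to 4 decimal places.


X = (CA0 - CA) / CA0
X = (9.5 - 1.3) / 9.5
X = 8.2 / 9.5
X = 0.8632


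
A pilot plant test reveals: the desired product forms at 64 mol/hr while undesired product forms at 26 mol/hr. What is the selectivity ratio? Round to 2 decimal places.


S = desired product rate / undesired product rate
S = 64 / 26
S = 2.46


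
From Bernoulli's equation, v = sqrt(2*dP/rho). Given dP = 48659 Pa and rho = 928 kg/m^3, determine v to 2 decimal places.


v = sqrt(2*dP/rho)
v = sqrt(2*48659/928)
v = sqrt(104.868534)
v = 10.24 m/s


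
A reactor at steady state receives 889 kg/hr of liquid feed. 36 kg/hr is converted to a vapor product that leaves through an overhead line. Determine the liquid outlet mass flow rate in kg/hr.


Steady-state mass balance on the main outlet: F_out = F_in - F_removed
F_out = 889 - 36
F_out = 853 kg/hr


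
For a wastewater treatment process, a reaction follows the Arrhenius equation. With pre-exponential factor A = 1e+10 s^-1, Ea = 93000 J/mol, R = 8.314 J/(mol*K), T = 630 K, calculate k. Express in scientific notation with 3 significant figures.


k = A * exp(-Ea/(R*T))
k = 1e+10 * exp(-93000 / (8.314 * 630))
k = 1e+10 * exp(-17.755478)
k = 1.94e+02


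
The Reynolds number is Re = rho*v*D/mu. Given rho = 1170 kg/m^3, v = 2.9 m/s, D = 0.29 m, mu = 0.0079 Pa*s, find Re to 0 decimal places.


Re = rho * v * D / mu
Re = 1170 * 2.9 * 0.29 / 0.0079
Re = 983.97 / 0.0079
Re = 124553


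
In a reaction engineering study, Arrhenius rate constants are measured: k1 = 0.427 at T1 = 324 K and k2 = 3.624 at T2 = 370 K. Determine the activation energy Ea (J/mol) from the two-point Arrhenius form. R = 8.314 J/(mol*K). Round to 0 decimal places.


Ea = R * ln(k2/k1) / (1/T1 - 1/T2)
ln(k2/k1) = ln(3.624/0.427) = 2.1385497
1/T1 - 1/T2 = 1/324 - 1/370 = 0.00038371705
Ea = 8.314 * 2.1385497 / 0.00038371705
Ea = 46336 J/mol


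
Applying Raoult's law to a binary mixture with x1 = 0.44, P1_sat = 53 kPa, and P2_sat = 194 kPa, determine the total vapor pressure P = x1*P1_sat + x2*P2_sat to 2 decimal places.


P = x1*P1_sat + x2*P2_sat
x2 = 1 - x1 = 1 - 0.44 = 0.56
P = 0.44*53 + 0.56*194
P = 23.32 + 108.64
P = 131.96 kPa


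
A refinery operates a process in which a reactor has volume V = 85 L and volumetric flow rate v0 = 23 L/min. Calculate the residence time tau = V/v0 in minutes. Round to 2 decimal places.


tau = V / v0
tau = 85 / 23
tau = 3.70 min


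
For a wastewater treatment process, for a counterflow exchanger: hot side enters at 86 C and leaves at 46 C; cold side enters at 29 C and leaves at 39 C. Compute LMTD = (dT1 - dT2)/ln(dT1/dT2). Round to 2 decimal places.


dT1 = Th_in - Tc_out = 86 - 39 = 47
dT2 = Th_out - Tc_in = 46 - 29 = 17
LMTD = (dT1 - dT2) / ln(dT1/dT2)
LMTD = (47 - 17) / ln(47/17)
LMTD = 29.50 K


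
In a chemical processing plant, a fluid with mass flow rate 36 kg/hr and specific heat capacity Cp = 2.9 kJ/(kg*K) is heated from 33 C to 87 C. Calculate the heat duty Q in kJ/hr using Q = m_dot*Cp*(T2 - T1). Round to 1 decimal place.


Q = m_dot * Cp * (T2 - T1)
Q = 36 * 2.9 * (87 - 33)
Q = 36 * 2.9 * 54
Q = 5637.6 kJ/hr


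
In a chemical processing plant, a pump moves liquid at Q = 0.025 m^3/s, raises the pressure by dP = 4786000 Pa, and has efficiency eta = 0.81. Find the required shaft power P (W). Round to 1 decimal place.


P = Q * dP / eta
P = 0.025 * 4786000 / 0.81
P = 119650.0 / 0.81
P = 147716.0 W


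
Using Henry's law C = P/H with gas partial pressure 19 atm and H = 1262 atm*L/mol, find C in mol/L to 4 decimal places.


C = P / H
C = 19 / 1262
C = 0.0151 mol/L


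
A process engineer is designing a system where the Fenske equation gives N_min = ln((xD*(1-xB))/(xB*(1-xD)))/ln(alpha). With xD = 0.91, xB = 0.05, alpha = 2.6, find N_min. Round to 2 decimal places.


N_min = ln((xD*(1-xB))/(xB*(1-xD))) / ln(alpha)
Numerator inside ln: 0.8645 / 0.0045 = 192.111111
ln(192.111111) = 5.258074
ln(alpha) = ln(2.6) = 0.955511
N_min = 5.258074 / 0.955511 = 5.50


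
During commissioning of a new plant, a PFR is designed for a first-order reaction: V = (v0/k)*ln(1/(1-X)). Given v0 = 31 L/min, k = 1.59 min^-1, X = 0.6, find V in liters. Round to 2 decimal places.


V = (v0/k) * ln(1/(1-X))
V = (31/1.59) * ln(1/(1-0.6))
V = 19.496855 * ln(2.5)
V = 19.496855 * 0.916291
V = 17.86 L


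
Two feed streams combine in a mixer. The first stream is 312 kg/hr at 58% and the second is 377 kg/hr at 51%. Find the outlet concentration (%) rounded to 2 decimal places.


Mass balance on solute: F1*x1 + F2*x2 = F3*x3
F3 = F1 + F2 = 312 + 377 = 689 kg/hr
x3 = (F1*x1 + F2*x2)/F3
x3 = (312*0.58 + 377*0.51) / 689
x3 = 54.17%


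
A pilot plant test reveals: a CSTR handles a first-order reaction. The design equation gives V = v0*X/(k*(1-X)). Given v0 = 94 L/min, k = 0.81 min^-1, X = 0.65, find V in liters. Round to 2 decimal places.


V = v0 * X / (k * (1 - X))
V = 94 * 0.65 / (0.81 * (1 - 0.65))
V = 61.1 / (0.81 * 0.35)
V = 61.1 / 0.2835
V = 215.52 L


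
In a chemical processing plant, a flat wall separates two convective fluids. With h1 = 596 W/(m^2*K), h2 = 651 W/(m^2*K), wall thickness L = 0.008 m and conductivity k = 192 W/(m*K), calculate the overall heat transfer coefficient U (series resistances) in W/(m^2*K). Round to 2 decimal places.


1/U = 1/h1 + L/k + 1/h2
1/U = 1/596 + 0.008/192 + 1/651
1/U = 0.0016778523 + 4.16667e-05 + 0.0015360983
1/U = 0.0032556173
U = 307.16 W/(m^2*K)


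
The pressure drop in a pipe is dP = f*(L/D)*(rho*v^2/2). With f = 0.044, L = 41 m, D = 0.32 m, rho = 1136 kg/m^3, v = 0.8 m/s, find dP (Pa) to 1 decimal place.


dP = f * (L/D) * (rho*v^2/2)
dP = 0.044 * (41/0.32) * (1136*0.8^2/2)
L/D = 128.125
rho*v^2/2 = 1136*0.64/2 = 363.52
dP = 0.044 * 128.125 * 363.52
dP = 2049.3 Pa


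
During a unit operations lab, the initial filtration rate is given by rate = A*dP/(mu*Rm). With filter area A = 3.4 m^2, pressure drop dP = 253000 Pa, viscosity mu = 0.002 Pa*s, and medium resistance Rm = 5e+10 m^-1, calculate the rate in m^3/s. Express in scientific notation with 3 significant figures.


rate = A * dP / (mu * Rm)
rate = 3.4 * 253000 / (0.002 * 5e+10)
rate = 860200.0 / 1.000e+08
rate = 8.60e-03 m^3/s


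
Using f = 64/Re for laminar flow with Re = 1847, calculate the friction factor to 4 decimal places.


f = 64 / Re
f = 64 / 1847
f = 0.0347


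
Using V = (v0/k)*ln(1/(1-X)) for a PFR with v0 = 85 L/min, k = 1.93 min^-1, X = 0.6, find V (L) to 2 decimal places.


V = (v0/k) * ln(1/(1-X))
V = (85/1.93) * ln(1/(1-0.6))
V = 44.041451 * ln(2.5)
V = 44.041451 * 0.916291
V = 40.35 L


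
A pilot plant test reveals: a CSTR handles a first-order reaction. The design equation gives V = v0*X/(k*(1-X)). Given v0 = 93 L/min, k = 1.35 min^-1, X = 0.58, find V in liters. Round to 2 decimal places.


V = v0 * X / (k * (1 - X))
V = 93 * 0.58 / (1.35 * (1 - 0.58))
V = 53.94 / (1.35 * 0.42)
V = 53.94 / 0.567
V = 95.13 L


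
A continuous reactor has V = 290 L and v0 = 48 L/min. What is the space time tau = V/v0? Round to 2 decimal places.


tau = V / v0
tau = 290 / 48
tau = 6.04 min


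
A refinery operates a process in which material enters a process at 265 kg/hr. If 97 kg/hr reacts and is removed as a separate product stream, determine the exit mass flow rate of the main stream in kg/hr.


Steady-state mass balance on the main outlet: F_out = F_in - F_removed
F_out = 265 - 97
F_out = 168 kg/hr


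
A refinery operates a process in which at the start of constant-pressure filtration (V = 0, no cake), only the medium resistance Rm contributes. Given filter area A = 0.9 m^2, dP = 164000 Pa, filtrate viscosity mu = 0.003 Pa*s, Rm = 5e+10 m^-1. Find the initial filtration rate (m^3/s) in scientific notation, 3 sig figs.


rate = A * dP / (mu * Rm)
rate = 0.9 * 164000 / (0.003 * 5e+10)
rate = 147600.0 / 1.500e+08
rate = 9.84e-04 m^3/s


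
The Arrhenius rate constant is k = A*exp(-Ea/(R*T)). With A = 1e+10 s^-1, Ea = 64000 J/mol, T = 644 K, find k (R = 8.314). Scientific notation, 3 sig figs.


k = A * exp(-Ea/(R*T))
k = 1e+10 * exp(-64000 / (8.314 * 644))
k = 1e+10 * exp(-11.953197)
k = 6.44e+04


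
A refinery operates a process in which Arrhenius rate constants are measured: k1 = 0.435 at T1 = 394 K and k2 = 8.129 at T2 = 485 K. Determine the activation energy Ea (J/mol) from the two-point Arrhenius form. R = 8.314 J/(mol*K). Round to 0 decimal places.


Ea = R * ln(k2/k1) / (1/T1 - 1/T2)
ln(k2/k1) = ln(8.129/0.435) = 2.9278472
1/T1 - 1/T2 = 1/394 - 1/485 = 0.000476215396
Ea = 8.314 * 2.9278472 / 0.000476215396
Ea = 51116 J/mol


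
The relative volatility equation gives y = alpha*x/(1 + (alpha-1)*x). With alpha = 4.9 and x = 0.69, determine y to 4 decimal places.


y = alpha*x / (1 + (alpha-1)*x)
y = 4.9*0.69 / (1 + (4.9-1)*0.69)
y = 3.381 / (1 + 2.691)
y = 3.381 / 3.691
y = 0.9160


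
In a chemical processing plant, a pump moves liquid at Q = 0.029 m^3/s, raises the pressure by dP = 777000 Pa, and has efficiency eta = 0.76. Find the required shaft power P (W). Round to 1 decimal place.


P = Q * dP / eta
P = 0.029 * 777000 / 0.76
P = 22533.0 / 0.76
P = 29648.7 W


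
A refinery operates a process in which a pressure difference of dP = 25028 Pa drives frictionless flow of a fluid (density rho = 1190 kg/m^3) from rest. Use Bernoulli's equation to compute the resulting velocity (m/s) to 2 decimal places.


v = sqrt(2*dP/rho)
v = sqrt(2*25028/1190)
v = sqrt(42.063866)
v = 6.49 m/s


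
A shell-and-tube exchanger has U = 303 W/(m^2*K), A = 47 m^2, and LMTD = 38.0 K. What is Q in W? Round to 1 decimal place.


Q = U * A * LMTD
Q = 303 * 47 * 38.0
Q = 541158.0 W


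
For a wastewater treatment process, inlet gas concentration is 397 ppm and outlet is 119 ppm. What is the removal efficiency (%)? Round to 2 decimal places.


Efficiency = (G_in - G_out) / G_in * 100%
Efficiency = (397 - 119) / 397 * 100
Efficiency = 278 / 397 * 100
Efficiency = 70.03%


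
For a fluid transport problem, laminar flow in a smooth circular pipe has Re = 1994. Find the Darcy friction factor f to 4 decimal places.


f = 64 / Re
f = 64 / 1994
f = 0.0321


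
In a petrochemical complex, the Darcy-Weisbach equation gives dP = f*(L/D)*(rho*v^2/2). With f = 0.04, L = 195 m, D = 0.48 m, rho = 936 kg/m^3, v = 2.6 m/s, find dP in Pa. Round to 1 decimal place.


dP = f * (L/D) * (rho*v^2/2)
dP = 0.04 * (195/0.48) * (936*2.6^2/2)
L/D = 406.25
rho*v^2/2 = 936*6.76/2 = 3163.68
dP = 0.04 * 406.25 * 3163.68
dP = 51409.8 Pa
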